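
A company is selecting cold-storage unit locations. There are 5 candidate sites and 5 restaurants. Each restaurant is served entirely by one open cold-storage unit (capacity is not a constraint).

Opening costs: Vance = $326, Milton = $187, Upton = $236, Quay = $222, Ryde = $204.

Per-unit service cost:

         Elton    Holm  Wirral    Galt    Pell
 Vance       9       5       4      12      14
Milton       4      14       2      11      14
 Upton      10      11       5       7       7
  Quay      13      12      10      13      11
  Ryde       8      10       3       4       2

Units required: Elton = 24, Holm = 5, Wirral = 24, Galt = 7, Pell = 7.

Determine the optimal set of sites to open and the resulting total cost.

Open Ryde only; minimum total cost 560.

For any fixed open set, each restaurant goes to its cheapest open site; total = fixed + service.
{Ryde}: Elton→Ryde 8·24=192, Holm→Ryde 10·5=50, Wirral→Ryde 3·24=72, Galt→Ryde 4·7=28, Pell→Ryde 2·7=14. Service 356; fixed 204; total 560.
{Milton}: service 389 + fixed 187 = 576
{Milton, Ryde}: service 236 + fixed 391 = 627
{Vance, Milton, Upton, Quay, Ryde}: service 211 + fixed 1175 = 1386
No other subset beats 560.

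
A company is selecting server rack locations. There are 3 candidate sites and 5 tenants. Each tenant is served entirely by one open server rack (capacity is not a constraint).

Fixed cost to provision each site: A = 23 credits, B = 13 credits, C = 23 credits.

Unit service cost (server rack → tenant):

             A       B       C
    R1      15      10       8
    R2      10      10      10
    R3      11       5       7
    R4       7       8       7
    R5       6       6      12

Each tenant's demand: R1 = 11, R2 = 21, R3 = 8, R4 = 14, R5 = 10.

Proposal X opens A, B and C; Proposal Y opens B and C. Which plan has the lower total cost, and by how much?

Proposal Y is cheaper by 23.

Proposal X: {A, B, C}: R1→C 8·11=88, R2→A 10·21=210, R3→B 5·8=40, R4→A 7·14=98, R5→A 6·10=60. Service 496; fixed 59; total 555.
Proposal Y: {B, C}: R1→C 8·11=88, R2→B 10·21=210, R3→B 5·8=40, R4→C 7·14=98, R5→B 6·10=60. Service 496; fixed 36; total 532.
Difference: |555 − 532| = 23.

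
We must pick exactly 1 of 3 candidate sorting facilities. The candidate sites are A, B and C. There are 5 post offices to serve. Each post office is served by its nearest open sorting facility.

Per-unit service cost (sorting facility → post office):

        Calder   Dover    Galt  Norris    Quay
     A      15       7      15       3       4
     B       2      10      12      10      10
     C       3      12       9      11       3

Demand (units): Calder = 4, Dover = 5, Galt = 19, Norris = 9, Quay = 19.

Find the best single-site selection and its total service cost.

Choose C only; total service cost 399.

With exactly 1 open, each post office uses its cheapest among the chosen.
{C}: Calder→C 3·4=12, Dover→C 12·5=60, Galt→C 9·19=171, Norris→C 11·9=99, Quay→C 3·19=57. Service cost 399.
{A}: service cost 483
{B}: service cost 566
Among all 3 size-1 choices, {C} is lowest.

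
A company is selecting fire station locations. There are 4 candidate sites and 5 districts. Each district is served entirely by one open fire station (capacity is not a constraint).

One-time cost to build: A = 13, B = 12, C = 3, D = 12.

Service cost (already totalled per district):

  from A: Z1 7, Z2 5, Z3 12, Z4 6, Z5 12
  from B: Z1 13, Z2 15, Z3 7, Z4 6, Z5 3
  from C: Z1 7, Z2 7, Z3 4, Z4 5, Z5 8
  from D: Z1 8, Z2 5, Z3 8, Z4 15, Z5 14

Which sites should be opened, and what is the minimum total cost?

For any fixed open set, each district goes to its cheapest open site; total = fixed + service.
{C}: Z1→C 7, Z2→C 7, Z3→C 4, Z4→C 5, Z5→C 8. Service 31; fixed 3; total 34.
{B, C}: service 26 + fixed 15 = 41
{C, D}: service 29 + fixed 15 = 44
{A, B, C, D}: Z1→A 7, Z2→A 5, Z3→C 4, Z4→C 5, Z5→B 3. Service 24; fixed 40; total 64.
No other subset beats 34.

Open C only; minimum total cost 34.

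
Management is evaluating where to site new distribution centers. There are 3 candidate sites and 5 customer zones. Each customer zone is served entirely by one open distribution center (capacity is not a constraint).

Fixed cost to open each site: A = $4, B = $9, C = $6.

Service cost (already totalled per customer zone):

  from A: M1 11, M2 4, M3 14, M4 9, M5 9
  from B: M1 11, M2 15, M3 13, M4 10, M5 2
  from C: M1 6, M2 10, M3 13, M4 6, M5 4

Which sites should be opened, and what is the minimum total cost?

For any fixed open set, each customer zone goes to its cheapest open site; total = fixed + service.
{A, C}: M1→C 6, M2→A 4, M3→C 13, M4→C 6, M5→C 4. Service 33; fixed 10; total 43.
{C}: M1→C 6, M2→C 10, M3→C 13, M4→C 6, M5→C 4. Service 39; fixed 6; total 45.
{A, B, C}: M1→C 6, M2→A 4, M3→B 13, M4→C 6, M5→B 2. Service 31; fixed 19; total 50.
{A}: M1→A 11, M2→A 4, M3→A 14, M4→A 9, M5→A 9. Service 47; fixed 4; total 51.
No other subset beats 43.

Open A and C; minimum total cost 43.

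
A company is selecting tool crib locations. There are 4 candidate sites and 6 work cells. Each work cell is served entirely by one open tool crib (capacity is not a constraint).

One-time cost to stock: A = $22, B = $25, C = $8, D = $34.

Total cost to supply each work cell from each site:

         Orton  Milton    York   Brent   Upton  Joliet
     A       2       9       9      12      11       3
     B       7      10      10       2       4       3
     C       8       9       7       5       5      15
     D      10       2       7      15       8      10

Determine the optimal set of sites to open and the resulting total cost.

For any fixed open set, each work cell goes to its cheapest open site; total = fixed + service.
{C}: Orton→C 8, Milton→C 9, York→C 7, Brent→C 5, Upton→C 5, Joliet→C 15. Service 49; fixed 8; total 57.
{A, C}: service 31 + fixed 30 = 61
{B}: service 36 + fixed 25 = 61
{A, B, C, D}: Orton→A 2, Milton→D 2, York→C 7, Brent→B 2, Upton→B 4, Joliet→A 3. Service 20; fixed 89; total 109.
No other subset beats 57.

Open C only; minimum total cost 57.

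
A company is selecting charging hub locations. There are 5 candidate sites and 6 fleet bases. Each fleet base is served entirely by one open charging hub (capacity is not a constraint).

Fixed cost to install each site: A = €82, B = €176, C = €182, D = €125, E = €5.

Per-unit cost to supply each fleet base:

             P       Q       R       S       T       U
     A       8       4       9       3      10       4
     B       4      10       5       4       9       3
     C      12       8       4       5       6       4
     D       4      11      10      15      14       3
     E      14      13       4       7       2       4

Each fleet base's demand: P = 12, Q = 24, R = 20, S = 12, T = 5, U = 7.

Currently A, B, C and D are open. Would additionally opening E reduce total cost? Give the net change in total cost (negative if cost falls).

Current service cost with {A, B, C, D}: 311.
Adding E: each fleet base re-picks its cheapest; new service cost 291, saving 20.
Extra fixed cost: 5. Net change = 5 − 20 = -15.
(Totals: 876 → 861.)

Yes — net change −15 (cost falls by 15).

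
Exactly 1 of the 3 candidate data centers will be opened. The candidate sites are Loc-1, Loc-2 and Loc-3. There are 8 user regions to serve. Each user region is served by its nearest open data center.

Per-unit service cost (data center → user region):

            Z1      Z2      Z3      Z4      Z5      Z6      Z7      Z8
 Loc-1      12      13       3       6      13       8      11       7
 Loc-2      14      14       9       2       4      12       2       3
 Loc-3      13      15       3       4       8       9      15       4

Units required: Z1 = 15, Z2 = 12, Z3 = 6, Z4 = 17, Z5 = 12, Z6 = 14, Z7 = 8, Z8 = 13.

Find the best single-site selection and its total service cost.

With exactly 1 open, each user region uses its cheapest among the chosen.
{Loc-2}: Z1→Loc-2 14·15=210, Z2→Loc-2 14·12=168, Z3→Loc-2 9·6=54, Z4→Loc-2 2·17=34, Z5→Loc-2 4·12=48, Z6→Loc-2 12·14=168, Z7→Loc-2 2·8=16, Z8→Loc-2 3·13=39. Service cost 737.
{Loc-3}: service cost 855
{Loc-1}: service cost 903
Among all 3 size-1 choices, {Loc-2} is lowest.

Choose Loc-2 only; total service cost 737.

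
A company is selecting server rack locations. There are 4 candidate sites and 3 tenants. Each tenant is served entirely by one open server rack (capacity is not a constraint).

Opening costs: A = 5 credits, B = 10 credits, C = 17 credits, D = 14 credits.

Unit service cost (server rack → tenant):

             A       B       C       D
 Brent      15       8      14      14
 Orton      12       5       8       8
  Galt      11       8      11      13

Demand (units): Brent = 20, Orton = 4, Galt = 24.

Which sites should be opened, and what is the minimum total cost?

Open B only; minimum total cost 382.

For any fixed open set, each tenant goes to its cheapest open site; total = fixed + service.
{B}: Brent→B 8·20=160, Orton→B 5·4=20, Galt→B 8·24=192. Service 372; fixed 10; total 382.
{A, B}: Brent→B 8·20=160, Orton→B 5·4=20, Galt→B 8·24=192. Service 372; fixed 15; total 387.
{B, D}: Brent→B 8·20=160, Orton→B 5·4=20, Galt→B 8·24=192. Service 372; fixed 24; total 396.
{A, B, C, D}: service 372 + fixed 46 = 418
(All 15 nonempty subsets were checked; B only is lowest.)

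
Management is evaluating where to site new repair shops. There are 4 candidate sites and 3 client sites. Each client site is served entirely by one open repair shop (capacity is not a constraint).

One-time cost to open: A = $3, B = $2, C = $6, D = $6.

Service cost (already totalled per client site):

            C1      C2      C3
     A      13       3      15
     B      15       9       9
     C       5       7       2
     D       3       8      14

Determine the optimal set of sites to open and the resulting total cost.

Open A and C; minimum total cost 19.

For any fixed open set, each client site goes to its cheapest open site; total = fixed + service.
{A, C}: C1→C 5, C2→A 3, C3→C 2. Service 10; fixed 9; total 19.
{C}: service 14 + fixed 6 = 20
{A, B, C}: C1→C 5, C2→A 3, C3→C 2. Service 10; fixed 11; total 21.
{A, B, C, D}: C1→D 3, C2→A 3, C3→C 2. Service 8; fixed 17; total 25.
No other subset beats 19.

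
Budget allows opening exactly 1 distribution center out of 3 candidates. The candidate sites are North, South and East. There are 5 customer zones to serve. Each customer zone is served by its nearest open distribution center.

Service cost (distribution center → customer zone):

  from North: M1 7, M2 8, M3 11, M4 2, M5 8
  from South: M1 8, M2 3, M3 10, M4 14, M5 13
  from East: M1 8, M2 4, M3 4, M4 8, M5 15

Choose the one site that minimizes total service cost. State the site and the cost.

With exactly 1 open, each customer zone uses its cheapest among the chosen.
{North}: M1→North 7, M2→North 8, M3→North 11, M4→North 2, M5→North 8. Service cost 36.
{East}: service cost 39
{South}: service cost 48
Among all 3 size-1 choices, {North} is lowest.

Choose North only; total service cost 36.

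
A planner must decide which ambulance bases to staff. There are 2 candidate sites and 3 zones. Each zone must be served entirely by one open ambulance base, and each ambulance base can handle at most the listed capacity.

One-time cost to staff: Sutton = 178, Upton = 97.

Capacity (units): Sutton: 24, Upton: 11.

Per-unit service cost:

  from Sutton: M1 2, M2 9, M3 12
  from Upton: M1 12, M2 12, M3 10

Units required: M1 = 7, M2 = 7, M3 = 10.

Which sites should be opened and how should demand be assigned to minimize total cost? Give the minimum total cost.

Minimum total cost: 375

Open {Sutton}: M1→Sutton 2·7=14, M2→Sutton 9·7=63, M3→Sutton 12·10=120.
Loads: Sutton carries 24/24. Service 197; fixed 178; total 375.
Next best feasible plan costs 452.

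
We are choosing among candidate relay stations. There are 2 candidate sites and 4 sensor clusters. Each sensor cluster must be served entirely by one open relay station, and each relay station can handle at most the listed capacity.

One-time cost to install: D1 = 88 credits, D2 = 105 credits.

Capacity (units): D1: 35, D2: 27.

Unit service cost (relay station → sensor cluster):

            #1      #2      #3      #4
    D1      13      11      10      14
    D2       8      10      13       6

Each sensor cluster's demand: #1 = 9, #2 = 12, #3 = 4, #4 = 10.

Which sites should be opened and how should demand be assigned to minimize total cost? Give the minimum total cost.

Minimum total cost: 497

Open {D1, D2}: #1→D2 8·9=72, #2→D1 11·12=132, #3→D1 10·4=40, #4→D2 6·10=60.
Loads: D1 carries 16/35, D2 carries 19/27. Service 304; fixed 193; total 497.
Next best feasible plan costs 509.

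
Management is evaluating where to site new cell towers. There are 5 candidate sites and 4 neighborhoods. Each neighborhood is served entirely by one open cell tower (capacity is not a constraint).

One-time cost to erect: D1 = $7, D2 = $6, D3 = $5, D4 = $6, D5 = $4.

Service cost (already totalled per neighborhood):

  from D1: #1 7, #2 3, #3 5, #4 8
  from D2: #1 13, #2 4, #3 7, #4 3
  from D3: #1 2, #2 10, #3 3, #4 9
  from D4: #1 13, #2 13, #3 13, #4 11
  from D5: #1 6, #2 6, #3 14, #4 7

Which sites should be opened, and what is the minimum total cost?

Open D2 and D3; minimum total cost 23.

For any fixed open set, each neighborhood goes to its cheapest open site; total = fixed + service.
{D2, D3}: #1→D3 2, #2→D2 4, #3→D3 3, #4→D2 3. Service 12; fixed 11; total 23.
{D2, D3, D5}: #1→D3 2, #2→D2 4, #3→D3 3, #4→D2 3. Service 12; fixed 15; total 27.
{D3, D5}: #1→D3 2, #2→D5 6, #3→D3 3, #4→D5 7. Service 18; fixed 9; total 27.
{D1, D2, D3, D4, D5}: service 11 + fixed 28 = 39
No other subset beats 23.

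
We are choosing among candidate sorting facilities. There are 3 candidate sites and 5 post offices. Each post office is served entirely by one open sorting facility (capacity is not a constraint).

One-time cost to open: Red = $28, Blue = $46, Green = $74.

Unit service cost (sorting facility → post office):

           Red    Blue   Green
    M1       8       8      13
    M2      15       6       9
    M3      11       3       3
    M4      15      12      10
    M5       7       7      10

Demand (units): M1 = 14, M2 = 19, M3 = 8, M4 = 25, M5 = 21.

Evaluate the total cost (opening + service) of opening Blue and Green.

Total cost: 767

Each post office is assigned to its cheapest site among the open ones.
{Blue, Green}: M1→Blue 8·14=112, M2→Blue 6·19=114, M3→Blue 3·8=24, M4→Green 10·25=250, M5→Blue 7·21=147. Service 647; fixed 120; total 767.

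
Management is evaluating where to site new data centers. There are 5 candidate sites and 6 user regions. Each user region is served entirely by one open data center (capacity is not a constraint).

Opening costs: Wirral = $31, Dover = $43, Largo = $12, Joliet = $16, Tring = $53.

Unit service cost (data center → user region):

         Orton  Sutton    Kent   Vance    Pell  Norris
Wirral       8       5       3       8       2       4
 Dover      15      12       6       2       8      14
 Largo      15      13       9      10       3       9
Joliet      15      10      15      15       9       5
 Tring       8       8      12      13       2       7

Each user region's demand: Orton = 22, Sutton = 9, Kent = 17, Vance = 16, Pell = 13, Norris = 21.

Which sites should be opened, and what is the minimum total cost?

Open Wirral and Dover; minimum total cost 488.

For any fixed open set, each user region goes to its cheapest open site; total = fixed + service.
{Wirral, Dover}: Orton→Wirral 8·22=176, Sutton→Wirral 5·9=45, Kent→Wirral 3·17=51, Vance→Dover 2·16=32, Pell→Wirral 2·13=26, Norris→Wirral 4·21=84. Service 414; fixed 74; total 488.
{Wirral, Dover, Largo}: service 414 + fixed 86 = 500
{Wirral, Dover, Joliet}: Orton→Wirral 8·22=176, Sutton→Wirral 5·9=45, Kent→Wirral 3·17=51, Vance→Dover 2·16=32, Pell→Wirral 2·13=26, Norris→Wirral 4·21=84. Service 414; fixed 90; total 504.
{Wirral, Dover, Largo, Joliet, Tring}: service 414 + fixed 155 = 569
No other subset beats 488.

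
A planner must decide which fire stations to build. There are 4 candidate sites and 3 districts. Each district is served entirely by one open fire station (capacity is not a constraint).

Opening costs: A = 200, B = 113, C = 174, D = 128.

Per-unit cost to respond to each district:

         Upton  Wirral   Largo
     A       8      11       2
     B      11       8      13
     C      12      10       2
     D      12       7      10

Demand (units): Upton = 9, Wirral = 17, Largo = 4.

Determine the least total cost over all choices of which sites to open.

Minimum total cost: 395

For any fixed open set, each district goes to its cheapest open site; total = fixed + service.
{D}: Upton→D 12·9=108, Wirral→D 7·17=119, Largo→D 10·4=40. Service 267; fixed 128; total 395.
{B}: service 287 + fixed 113 = 400
{C}: Upton→C 12·9=108, Wirral→C 10·17=170, Largo→C 2·4=8. Service 286; fixed 174; total 460.
{A, B, C, D}: Upton→A 8·9=72, Wirral→D 7·17=119, Largo→A 2·4=8. Service 199; fixed 615; total 814.
No other subset beats 395.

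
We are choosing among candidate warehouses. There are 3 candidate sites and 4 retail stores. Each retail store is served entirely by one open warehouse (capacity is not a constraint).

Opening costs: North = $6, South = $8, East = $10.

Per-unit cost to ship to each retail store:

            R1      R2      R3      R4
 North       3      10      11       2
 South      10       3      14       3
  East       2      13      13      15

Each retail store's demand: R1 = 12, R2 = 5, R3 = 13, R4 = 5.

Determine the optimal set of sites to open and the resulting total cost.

For any fixed open set, each retail store goes to its cheapest open site; total = fixed + service.
{North, South, East}: R1→East 2·12=24, R2→South 3·5=15, R3→North 11·13=143, R4→North 2·5=10. Service 192; fixed 24; total 216.
{North, South}: service 204 + fixed 14 = 218
{South, East}: R1→East 2·12=24, R2→South 3·5=15, R3→East 13·13=169, R4→South 3·5=15. Service 223; fixed 18; total 241.
{North}: R1→North 3·12=36, R2→North 10·5=50, R3→North 11·13=143, R4→North 2·5=10. Service 239; fixed 6; total 245.
No other subset beats 216.

Open North, South and East; minimum total cost 216.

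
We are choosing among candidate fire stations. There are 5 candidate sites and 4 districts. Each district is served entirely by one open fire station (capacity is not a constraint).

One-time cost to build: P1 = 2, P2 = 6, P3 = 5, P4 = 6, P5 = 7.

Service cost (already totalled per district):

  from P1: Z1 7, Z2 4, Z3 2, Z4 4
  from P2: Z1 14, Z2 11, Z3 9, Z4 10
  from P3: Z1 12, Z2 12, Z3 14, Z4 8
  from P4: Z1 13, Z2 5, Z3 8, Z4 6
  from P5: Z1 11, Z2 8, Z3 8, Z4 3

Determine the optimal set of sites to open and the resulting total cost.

For any fixed open set, each district goes to its cheapest open site; total = fixed + service.
{P1}: Z1→P1 7, Z2→P1 4, Z3→P1 2, Z4→P1 4. Service 17; fixed 2; total 19.
{P1, P3}: service 17 + fixed 7 = 24
{P1, P2}: Z1→P1 7, Z2→P1 4, Z3→P1 2, Z4→P1 4. Service 17; fixed 8; total 25.
{P1, P2, P3, P4, P5}: Z1→P1 7, Z2→P1 4, Z3→P1 2, Z4→P5 3. Service 16; fixed 26; total 42.
No other subset beats 19.

Open P1 only; minimum total cost 19.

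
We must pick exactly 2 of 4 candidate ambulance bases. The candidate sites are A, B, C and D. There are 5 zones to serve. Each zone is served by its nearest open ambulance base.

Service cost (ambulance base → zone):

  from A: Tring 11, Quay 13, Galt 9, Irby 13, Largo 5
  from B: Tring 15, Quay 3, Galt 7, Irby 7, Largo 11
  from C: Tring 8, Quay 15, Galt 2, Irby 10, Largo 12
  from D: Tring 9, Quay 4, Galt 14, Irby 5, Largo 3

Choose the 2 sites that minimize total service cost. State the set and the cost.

Choose C and D; total service cost 22.

With exactly 2 open, each zone uses its cheapest among the chosen.
{C, D}: Tring→C 8, Quay→D 4, Galt→C 2, Irby→D 5, Largo→D 3. Service cost 22.
{B, D}: service cost 27
{A, D}: service cost 30
Among all 6 size-2 choices, {C, D} is lowest.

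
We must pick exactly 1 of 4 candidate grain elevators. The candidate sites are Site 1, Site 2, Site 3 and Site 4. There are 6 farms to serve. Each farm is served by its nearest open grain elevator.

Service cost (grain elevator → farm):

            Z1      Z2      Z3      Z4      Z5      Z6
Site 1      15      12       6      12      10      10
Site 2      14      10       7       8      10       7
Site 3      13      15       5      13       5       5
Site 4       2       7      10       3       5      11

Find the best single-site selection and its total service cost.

Choose Site 4 only; total service cost 38.

With exactly 1 open, each farm uses its cheapest among the chosen.
{Site 4}: Z1→Site 4 2, Z2→Site 4 7, Z3→Site 4 10, Z4→Site 4 3, Z5→Site 4 5, Z6→Site 4 11. Service cost 38.
{Site 2}: service cost 56
{Site 3}: service cost 56
Among all 4 size-1 choices, {Site 4} is lowest.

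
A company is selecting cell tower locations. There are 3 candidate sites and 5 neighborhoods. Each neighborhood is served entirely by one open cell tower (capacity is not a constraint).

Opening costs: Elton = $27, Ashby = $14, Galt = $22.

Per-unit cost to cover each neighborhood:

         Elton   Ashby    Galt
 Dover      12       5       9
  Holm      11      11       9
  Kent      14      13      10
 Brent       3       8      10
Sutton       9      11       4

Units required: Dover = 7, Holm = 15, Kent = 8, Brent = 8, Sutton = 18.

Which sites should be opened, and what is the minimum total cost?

For any fixed open set, each neighborhood goes to its cheapest open site; total = fixed + service.
{Elton, Ashby, Galt}: Dover→Ashby 5·7=35, Holm→Galt 9·15=135, Kent→Galt 10·8=80, Brent→Elton 3·8=24, Sutton→Galt 4·18=72. Service 346; fixed 63; total 409.
{Ashby, Galt}: service 386 + fixed 36 = 422
{Elton, Galt}: service 374 + fixed 49 = 423
{Ashby}: service 566 + fixed 14 = 580
No other subset beats 409.

Open Elton, Ashby and Galt; minimum total cost 409.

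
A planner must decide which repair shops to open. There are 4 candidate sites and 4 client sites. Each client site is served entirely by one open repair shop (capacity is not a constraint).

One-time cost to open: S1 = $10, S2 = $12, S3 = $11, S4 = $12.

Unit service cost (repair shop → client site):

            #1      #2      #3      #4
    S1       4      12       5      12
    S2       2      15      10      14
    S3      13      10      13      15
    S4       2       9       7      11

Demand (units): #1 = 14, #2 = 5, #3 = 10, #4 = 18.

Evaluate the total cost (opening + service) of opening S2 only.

Each client site is assigned to its cheapest site among the open ones.
{S2}: #1→S2 2·14=28, #2→S2 15·5=75, #3→S2 10·10=100, #4→S2 14·18=252. Service 455; fixed 12; total 467.

Total cost: 467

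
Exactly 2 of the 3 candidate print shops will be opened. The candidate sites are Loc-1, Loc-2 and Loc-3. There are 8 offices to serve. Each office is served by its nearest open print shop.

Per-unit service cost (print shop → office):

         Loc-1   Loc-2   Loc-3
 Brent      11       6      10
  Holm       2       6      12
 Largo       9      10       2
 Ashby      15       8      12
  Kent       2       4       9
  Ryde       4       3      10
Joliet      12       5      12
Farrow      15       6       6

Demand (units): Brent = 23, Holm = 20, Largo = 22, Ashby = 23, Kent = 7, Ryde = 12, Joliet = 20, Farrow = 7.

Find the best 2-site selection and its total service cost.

Choose Loc-2 and Loc-3; total service cost 692.

With exactly 2 open, each office uses its cheapest among the chosen.
{Loc-2, Loc-3}: Brent→Loc-2 6·23=138, Holm→Loc-2 6·20=120, Largo→Loc-3 2·22=44, Ashby→Loc-2 8·23=184, Kent→Loc-2 4·7=28, Ryde→Loc-2 3·12=36, Joliet→Loc-2 5·20=100, Farrow→Loc-2 6·7=42. Service cost 692.
{Loc-1, Loc-2}: service cost 752
{Loc-1, Loc-3}: service cost 934
Among all 3 size-2 choices, {Loc-2, Loc-3} is lowest.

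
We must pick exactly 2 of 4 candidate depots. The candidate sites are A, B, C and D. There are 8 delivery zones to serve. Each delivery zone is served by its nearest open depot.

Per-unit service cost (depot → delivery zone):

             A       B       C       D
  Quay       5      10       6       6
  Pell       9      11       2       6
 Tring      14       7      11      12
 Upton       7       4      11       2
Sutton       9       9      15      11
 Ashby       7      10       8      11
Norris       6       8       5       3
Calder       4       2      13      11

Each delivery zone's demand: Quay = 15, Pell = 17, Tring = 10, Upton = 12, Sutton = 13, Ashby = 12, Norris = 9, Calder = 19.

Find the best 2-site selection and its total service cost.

Choose B and C; total service cost 538.

With exactly 2 open, each delivery zone uses its cheapest among the chosen.
{B, C}: Quay→C 6·15=90, Pell→C 2·17=34, Tring→B 7·10=70, Upton→B 4·12=48, Sutton→B 9·13=117, Ashby→C 8·12=96, Norris→C 5·9=45, Calder→B 2·19=38. Service cost 538.
{B, D}: service cost 588
{A, C}: service cost 625
Among all 6 size-2 choices, {B, C} is lowest.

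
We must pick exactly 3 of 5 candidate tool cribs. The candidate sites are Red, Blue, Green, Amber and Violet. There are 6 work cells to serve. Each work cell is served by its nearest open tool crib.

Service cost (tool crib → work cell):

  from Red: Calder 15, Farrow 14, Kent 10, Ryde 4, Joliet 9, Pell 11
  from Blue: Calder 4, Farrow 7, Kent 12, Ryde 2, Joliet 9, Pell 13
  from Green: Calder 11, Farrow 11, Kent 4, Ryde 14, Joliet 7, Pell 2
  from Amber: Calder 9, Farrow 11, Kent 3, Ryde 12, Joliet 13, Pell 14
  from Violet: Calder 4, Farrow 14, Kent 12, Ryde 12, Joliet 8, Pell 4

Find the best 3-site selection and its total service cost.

With exactly 3 open, each work cell uses its cheapest among the chosen.
{Blue, Green, Amber}: Calder→Blue 4, Farrow→Blue 7, Kent→Amber 3, Ryde→Blue 2, Joliet→Green 7, Pell→Green 2. Service cost 25.
{Red, Blue, Green}: service cost 26
{Blue, Green, Violet}: service cost 26
Among all 10 size-3 choices, {Blue, Green, Amber} is lowest.

Choose Blue, Green and Amber; total service cost 25.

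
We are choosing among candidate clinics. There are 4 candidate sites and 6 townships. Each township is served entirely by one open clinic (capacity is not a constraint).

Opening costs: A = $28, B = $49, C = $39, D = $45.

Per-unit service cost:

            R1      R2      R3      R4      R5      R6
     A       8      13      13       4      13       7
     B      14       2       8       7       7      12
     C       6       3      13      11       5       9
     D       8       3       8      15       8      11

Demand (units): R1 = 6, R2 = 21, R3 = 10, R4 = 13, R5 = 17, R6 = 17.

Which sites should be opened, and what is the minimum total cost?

For any fixed open set, each township goes to its cheapest open site; total = fixed + service.
{A, B, C}: R1→C 6·6=36, R2→B 2·21=42, R3→B 8·10=80, R4→A 4·13=52, R5→C 5·17=85, R6→A 7·17=119. Service 414; fixed 116; total 530.
{A, B}: service 460 + fixed 77 = 537
{A, C, D}: R1→C 6·6=36, R2→C 3·21=63, R3→D 8·10=80, R4→A 4·13=52, R5→C 5·17=85, R6→A 7·17=119. Service 435; fixed 112; total 547.
{A, B, C, D}: service 414 + fixed 161 = 575
No other subset beats 530.

Open A, B and C; minimum total cost 530.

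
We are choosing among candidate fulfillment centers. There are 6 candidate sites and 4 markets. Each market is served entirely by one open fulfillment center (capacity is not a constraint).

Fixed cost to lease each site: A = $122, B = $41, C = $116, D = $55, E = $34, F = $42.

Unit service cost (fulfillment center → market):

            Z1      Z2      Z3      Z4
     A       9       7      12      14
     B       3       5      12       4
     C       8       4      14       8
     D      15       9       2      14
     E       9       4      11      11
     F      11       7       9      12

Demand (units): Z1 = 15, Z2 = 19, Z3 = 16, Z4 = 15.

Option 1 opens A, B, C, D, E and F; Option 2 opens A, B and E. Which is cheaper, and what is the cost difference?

Option 2 is cheaper by 69.

Option 1: {A, B, C, D, E, F}: Z1→B 3·15=45, Z2→C 4·19=76, Z3→D 2·16=32, Z4→B 4·15=60. Service 213; fixed 410; total 623.
Option 2: {A, B, E}: Z1→B 3·15=45, Z2→E 4·19=76, Z3→E 11·16=176, Z4→B 4·15=60. Service 357; fixed 197; total 554.
Difference: |623 − 554| = 69.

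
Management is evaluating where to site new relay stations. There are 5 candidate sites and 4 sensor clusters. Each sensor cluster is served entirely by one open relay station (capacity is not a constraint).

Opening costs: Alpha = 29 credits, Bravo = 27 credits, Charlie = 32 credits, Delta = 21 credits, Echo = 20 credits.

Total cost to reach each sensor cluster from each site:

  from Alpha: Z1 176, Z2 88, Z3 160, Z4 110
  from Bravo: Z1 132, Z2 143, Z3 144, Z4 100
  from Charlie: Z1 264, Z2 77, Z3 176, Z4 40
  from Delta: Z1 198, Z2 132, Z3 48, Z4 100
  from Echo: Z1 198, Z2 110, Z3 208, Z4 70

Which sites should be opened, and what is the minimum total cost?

Open Bravo, Charlie and Delta; minimum total cost 377.

For any fixed open set, each sensor cluster goes to its cheapest open site; total = fixed + service.
{Bravo, Charlie, Delta}: Z1→Bravo 132, Z2→Charlie 77, Z3→Delta 48, Z4→Charlie 40. Service 297; fixed 80; total 377.
{Bravo, Charlie, Delta, Echo}: Z1→Bravo 132, Z2→Charlie 77, Z3→Delta 48, Z4→Charlie 40. Service 297; fixed 100; total 397.
{Alpha, Bravo, Charlie, Delta}: service 297 + fixed 109 = 406
{Alpha, Bravo, Charlie, Delta, Echo}: service 297 + fixed 129 = 426
No other subset beats 377.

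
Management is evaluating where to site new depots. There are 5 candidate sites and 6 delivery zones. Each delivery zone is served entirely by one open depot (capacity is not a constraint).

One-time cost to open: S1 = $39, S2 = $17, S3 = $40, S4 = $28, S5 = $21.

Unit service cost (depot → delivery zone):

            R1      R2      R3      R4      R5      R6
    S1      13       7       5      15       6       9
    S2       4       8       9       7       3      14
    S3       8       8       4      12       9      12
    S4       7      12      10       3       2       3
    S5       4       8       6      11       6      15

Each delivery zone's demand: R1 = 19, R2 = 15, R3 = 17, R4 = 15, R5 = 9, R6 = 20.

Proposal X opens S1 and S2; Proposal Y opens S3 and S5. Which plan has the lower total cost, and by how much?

Proposal X: {S1, S2}: R1→S2 4·19=76, R2→S1 7·15=105, R3→S1 5·17=85, R4→S2 7·15=105, R5→S2 3·9=27, R6→S1 9·20=180. Service 578; fixed 56; total 634.
Proposal Y: {S3, S5}: R1→S5 4·19=76, R2→S3 8·15=120, R3→S3 4·17=68, R4→S5 11·15=165, R5→S5 6·9=54, R6→S3 12·20=240. Service 723; fixed 61; total 784.
Difference: |634 − 784| = 150.

Proposal X is cheaper by 150.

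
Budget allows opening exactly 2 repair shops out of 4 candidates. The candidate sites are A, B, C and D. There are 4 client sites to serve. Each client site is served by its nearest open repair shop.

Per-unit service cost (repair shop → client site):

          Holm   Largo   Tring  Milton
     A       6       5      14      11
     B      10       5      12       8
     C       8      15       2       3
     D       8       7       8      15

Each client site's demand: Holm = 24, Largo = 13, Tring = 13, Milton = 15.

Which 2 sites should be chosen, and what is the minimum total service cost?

With exactly 2 open, each client site uses its cheapest among the chosen.
{A, C}: Holm→A 6·24=144, Largo→A 5·13=65, Tring→C 2·13=26, Milton→C 3·15=45. Service cost 280.
{B, C}: service cost 328
{C, D}: service cost 354
Among all 6 size-2 choices, {A, C} is lowest.

Choose A and C; total service cost 280.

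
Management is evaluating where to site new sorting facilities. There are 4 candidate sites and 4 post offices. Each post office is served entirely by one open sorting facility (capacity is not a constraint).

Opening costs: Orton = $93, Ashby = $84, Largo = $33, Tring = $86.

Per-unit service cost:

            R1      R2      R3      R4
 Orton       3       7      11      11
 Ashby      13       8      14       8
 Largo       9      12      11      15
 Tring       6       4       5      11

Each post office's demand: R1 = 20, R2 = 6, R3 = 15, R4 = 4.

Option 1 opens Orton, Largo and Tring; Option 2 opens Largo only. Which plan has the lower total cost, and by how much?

Option 1: {Orton, Largo, Tring}: R1→Orton 3·20=60, R2→Tring 4·6=24, R3→Tring 5·15=75, R4→Orton 11·4=44. Service 203; fixed 212; total 415.
Option 2: {Largo}: R1→Largo 9·20=180, R2→Largo 12·6=72, R3→Largo 11·15=165, R4→Largo 15·4=60. Service 477; fixed 33; total 510.
Difference: |415 − 510| = 95.

Option 1 is cheaper by 95.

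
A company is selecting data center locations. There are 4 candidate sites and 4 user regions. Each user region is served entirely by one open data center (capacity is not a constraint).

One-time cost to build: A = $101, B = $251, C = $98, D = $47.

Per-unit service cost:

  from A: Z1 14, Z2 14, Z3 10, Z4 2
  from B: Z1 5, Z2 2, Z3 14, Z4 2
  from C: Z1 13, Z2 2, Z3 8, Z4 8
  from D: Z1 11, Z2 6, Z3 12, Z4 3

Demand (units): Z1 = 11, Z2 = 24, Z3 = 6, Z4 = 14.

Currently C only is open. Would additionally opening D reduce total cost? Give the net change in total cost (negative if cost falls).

Current service cost with {C}: 351.
Adding D: each user region re-picks its cheapest; new service cost 259, saving 92.
Extra fixed cost: 47. Net change = 47 − 92 = -45.
(Totals: 449 → 404.)

Yes — net change −45 (cost falls by 45).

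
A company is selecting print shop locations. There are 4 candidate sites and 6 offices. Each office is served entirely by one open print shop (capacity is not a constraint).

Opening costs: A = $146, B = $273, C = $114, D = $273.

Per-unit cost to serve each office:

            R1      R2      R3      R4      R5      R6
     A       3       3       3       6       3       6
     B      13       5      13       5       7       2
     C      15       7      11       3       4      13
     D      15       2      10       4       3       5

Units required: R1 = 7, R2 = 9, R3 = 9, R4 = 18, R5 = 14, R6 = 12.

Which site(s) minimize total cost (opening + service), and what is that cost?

Open A only; minimum total cost 443.

For any fixed open set, each office goes to its cheapest open site; total = fixed + service.
{A}: R1→A 3·7=21, R2→A 3·9=27, R3→A 3·9=27, R4→A 6·18=108, R5→A 3·14=42, R6→A 6·12=72. Service 297; fixed 146; total 443.
{A, C}: service 243 + fixed 260 = 503
{C}: service 533 + fixed 114 = 647
{A, B, C, D}: service 186 + fixed 806 = 992
No other subset beats 443.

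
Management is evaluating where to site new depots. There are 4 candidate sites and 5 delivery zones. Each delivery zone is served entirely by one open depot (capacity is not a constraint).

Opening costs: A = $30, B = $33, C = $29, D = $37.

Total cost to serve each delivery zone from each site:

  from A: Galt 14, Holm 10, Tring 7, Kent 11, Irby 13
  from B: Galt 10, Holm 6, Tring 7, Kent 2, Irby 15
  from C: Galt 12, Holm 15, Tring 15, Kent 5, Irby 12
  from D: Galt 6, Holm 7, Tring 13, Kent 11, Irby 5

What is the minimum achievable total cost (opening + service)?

For any fixed open set, each delivery zone goes to its cheapest open site; total = fixed + service.
{B}: Galt→B 10, Holm→B 6, Tring→B 7, Kent→B 2, Irby→B 15. Service 40; fixed 33; total 73.
{D}: Galt→D 6, Holm→D 7, Tring→D 13, Kent→D 11, Irby→D 5. Service 42; fixed 37; total 79.
{A}: service 55 + fixed 30 = 85
{A, B, C, D}: Galt→D 6, Holm→B 6, Tring→A 7, Kent→B 2, Irby→D 5. Service 26; fixed 129; total 155.
No other subset beats 73.

Minimum total cost: 73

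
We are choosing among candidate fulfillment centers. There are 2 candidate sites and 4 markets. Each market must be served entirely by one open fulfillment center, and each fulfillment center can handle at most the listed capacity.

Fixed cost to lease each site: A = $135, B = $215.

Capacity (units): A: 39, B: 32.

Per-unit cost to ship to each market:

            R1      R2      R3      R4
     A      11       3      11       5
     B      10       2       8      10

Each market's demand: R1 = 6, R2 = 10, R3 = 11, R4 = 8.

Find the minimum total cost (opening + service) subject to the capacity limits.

Open {A}: R1→A 11·6=66, R2→A 3·10=30, R3→A 11·11=121, R4→A 5·8=40.
Loads: A carries 35/39. Service 257; fixed 135; total 392.
Next best feasible plan costs 558.

Minimum total cost: 392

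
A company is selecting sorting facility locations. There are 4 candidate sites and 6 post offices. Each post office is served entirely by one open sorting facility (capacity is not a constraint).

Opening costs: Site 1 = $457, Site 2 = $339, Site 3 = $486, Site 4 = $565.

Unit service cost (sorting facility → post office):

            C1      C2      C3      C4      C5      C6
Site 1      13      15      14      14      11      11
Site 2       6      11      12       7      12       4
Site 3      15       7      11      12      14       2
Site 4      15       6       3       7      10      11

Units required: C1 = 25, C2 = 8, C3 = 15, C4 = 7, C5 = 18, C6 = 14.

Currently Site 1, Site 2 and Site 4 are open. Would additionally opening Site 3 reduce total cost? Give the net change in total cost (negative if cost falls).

No — net change +458 (cost rises by 458).

Current service cost with {Site 1, Site 2, Site 4}: 528.
Adding Site 3: each post office re-picks its cheapest; new service cost 500, saving 28.
Extra fixed cost: 486. Net change = 486 − 28 = 458.
(Totals: 1889 → 2347.)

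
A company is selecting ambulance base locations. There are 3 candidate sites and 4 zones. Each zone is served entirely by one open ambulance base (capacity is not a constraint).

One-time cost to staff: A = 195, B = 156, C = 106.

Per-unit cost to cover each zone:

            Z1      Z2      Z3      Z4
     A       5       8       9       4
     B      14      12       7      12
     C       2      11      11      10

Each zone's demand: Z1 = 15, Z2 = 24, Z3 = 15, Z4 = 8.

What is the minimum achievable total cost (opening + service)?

Minimum total cost: 629

For any fixed open set, each zone goes to its cheapest open site; total = fixed + service.
{A}: Z1→A 5·15=75, Z2→A 8·24=192, Z3→A 9·15=135, Z4→A 4·8=32. Service 434; fixed 195; total 629.
{C}: service 539 + fixed 106 = 645
{A, C}: service 389 + fixed 301 = 690
{A, B, C}: Z1→C 2·15=30, Z2→A 8·24=192, Z3→B 7·15=105, Z4→A 4·8=32. Service 359; fixed 457; total 816.
(All 7 nonempty subsets were checked; A only is lowest.)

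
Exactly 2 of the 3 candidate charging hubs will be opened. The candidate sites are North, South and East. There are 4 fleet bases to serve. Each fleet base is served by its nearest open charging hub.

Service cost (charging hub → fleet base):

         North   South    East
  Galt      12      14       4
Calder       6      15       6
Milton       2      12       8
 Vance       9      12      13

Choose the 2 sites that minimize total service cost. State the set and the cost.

Choose North and East; total service cost 21.

With exactly 2 open, each fleet base uses its cheapest among the chosen.
{North, East}: Galt→East 4, Calder→North 6, Milton→North 2, Vance→North 9. Service cost 21.
{North, South}: service cost 29
{South, East}: service cost 30
Among all 3 size-2 choices, {North, East} is lowest.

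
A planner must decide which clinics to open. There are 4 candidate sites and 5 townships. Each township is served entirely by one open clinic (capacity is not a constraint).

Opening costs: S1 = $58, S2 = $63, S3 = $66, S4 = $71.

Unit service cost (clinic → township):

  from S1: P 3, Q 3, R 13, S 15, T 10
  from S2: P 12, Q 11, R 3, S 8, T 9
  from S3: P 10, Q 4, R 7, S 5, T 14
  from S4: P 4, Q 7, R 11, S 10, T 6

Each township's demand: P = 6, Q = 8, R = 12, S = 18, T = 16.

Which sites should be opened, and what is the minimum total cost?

Open S3 and S4; minimum total cost 463.

For any fixed open set, each township goes to its cheapest open site; total = fixed + service.
{S3, S4}: P→S4 4·6=24, Q→S3 4·8=32, R→S3 7·12=84, S→S3 5·18=90, T→S4 6·16=96. Service 326; fixed 137; total 463.
{S2, S3, S4}: service 278 + fixed 200 = 478
{S1, S2}: service 366 + fixed 121 = 487
{S1, S2, S3, S4}: service 264 + fixed 258 = 522
(All 15 nonempty subsets were checked; S3 and S4 is lowest.)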